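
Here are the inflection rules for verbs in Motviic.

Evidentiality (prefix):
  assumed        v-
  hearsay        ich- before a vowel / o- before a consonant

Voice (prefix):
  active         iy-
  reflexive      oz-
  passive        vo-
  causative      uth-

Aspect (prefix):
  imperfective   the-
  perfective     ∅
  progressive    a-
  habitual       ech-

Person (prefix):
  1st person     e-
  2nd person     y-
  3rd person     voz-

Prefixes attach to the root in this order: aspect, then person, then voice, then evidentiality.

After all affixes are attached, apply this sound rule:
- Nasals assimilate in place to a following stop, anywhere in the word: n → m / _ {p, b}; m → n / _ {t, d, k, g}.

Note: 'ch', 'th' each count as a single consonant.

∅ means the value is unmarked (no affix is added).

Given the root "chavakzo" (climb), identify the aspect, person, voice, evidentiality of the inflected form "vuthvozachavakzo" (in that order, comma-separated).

Segment: v-uth-voz-a-chavakzo.
aspect: a- → progressive.
person: voz- → 3rd person.
voice: uth- → causative.
evidentiality: v- → assumed.

progressive, 3rd person, causative, assumed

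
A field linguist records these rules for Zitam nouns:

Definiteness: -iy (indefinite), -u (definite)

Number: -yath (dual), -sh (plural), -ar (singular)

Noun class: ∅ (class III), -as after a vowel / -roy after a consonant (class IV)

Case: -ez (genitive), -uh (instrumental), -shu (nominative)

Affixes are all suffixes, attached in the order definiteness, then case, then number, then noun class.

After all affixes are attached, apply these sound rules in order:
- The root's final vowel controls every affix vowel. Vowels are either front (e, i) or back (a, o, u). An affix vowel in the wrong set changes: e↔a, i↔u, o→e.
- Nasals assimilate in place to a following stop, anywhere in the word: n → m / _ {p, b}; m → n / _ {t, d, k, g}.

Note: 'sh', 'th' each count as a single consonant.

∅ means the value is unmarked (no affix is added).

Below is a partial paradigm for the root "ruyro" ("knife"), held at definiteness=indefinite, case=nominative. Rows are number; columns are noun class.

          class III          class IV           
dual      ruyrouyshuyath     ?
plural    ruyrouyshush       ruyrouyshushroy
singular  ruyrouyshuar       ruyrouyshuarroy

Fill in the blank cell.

Attach definiteness indefinite -iy → ruyroiy.
Attach case nominative -shu → ruyroiyshu.
Attach number dual -yath → ruyroiyshuyath.
Attach noun class class IV -roy (after consonant 'th') → ruyroiyshuyathroy.
Apply vowel harmony: ruyroiyshuyathroy → ruyrouyshuyathroy.
Nasal assimilation: no change.

ruyrouyshuyathroy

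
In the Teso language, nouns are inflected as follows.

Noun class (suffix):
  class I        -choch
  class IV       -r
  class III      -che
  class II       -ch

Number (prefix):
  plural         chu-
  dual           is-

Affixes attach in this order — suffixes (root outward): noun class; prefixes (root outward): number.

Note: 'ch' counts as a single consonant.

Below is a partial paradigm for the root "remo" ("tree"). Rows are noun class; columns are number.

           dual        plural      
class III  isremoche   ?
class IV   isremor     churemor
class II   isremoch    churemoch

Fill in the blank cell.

Attach noun class class III -che → remoche.
Attach number plural chu- → churemoche.

churemoche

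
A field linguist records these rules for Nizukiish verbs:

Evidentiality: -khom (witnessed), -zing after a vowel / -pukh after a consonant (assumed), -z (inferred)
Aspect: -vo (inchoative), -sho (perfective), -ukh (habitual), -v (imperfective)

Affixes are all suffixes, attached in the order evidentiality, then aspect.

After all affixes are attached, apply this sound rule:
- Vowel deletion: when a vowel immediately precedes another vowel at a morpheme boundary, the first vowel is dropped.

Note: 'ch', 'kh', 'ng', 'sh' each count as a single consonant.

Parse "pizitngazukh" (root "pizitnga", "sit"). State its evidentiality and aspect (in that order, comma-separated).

inferred, habitual

Segment: pizitnga-z-ukh.
evidentiality: -z → inferred.
aspect: -ukh → habitual.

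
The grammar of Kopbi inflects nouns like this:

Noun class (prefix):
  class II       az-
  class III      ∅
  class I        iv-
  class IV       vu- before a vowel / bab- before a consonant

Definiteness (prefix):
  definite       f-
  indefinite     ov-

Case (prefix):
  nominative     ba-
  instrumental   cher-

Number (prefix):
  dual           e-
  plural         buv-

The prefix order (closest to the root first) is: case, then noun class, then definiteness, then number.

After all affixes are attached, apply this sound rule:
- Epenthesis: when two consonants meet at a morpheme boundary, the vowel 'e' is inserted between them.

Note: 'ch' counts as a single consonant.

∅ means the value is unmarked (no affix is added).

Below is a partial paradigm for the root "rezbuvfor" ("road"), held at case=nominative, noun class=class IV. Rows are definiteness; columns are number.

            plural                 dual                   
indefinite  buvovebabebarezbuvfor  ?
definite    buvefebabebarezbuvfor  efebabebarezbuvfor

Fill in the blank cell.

eovebabebarezbuvfor

Attach case nominative ba- → barezbuvfor.
Attach noun class class IV bab- (before consonant 'b') → babbarezbuvfor.
Attach definiteness indefinite ov- → ovbabbarezbuvfor.
Attach number dual e- → eovbabbarezbuvfor.
Apply epenthesis: eovbabbarezbuvfor → eovebabebarezbuvfor.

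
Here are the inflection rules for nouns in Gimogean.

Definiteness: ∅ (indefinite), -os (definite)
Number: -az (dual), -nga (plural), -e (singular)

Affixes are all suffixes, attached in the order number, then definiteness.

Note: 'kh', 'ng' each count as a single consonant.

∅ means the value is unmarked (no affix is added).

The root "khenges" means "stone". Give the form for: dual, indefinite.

Attach number dual -az → khengesaz.
definiteness = indefinite: zero marking, form stays khengesaz.

khengesaz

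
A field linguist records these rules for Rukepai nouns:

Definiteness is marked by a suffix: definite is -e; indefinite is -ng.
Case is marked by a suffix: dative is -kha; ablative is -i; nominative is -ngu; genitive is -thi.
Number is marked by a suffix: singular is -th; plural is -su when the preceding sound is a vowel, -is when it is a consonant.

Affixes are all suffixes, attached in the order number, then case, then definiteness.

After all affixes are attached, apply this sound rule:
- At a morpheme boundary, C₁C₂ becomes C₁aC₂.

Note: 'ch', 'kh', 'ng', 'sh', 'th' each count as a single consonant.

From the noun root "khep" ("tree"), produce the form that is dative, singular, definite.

Attach number singular -th → khepth.
Attach case dative -kha → khepthkha.
Attach definiteness definite -e → khepthkhae.
Apply epenthesis: khepthkhae → khepathakhae.

khepathakhae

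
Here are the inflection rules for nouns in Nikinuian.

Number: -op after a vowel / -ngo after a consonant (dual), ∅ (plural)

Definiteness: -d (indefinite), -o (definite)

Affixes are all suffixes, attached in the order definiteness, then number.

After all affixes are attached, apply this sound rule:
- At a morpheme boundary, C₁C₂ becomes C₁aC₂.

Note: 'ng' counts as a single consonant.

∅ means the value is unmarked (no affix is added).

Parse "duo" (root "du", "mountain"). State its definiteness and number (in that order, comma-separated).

Segment: du-o.
definiteness: -o → definite.
number: ∅ → plural.

definite, plural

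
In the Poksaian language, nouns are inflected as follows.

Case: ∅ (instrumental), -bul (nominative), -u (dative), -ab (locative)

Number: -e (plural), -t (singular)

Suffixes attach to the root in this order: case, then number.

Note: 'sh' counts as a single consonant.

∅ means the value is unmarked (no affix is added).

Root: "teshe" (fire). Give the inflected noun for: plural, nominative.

teshebule

Attach case nominative -bul → teshebul.
Attach number plural -e → teshebule.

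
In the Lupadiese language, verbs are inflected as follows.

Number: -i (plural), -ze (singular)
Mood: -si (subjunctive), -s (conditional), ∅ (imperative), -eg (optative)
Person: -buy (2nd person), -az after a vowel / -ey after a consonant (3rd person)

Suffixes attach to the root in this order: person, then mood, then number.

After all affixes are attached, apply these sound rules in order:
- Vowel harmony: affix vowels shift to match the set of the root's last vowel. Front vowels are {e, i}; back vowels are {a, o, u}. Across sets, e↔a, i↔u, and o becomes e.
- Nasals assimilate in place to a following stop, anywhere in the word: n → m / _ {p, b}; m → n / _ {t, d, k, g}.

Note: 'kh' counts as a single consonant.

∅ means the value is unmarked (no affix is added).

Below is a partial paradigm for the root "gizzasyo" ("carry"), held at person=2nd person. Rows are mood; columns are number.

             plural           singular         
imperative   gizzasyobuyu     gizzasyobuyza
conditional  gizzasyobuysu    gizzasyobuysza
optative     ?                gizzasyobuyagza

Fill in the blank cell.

gizzasyobuyagu

Attach person 2nd person -buy → gizzasyobuy.
Attach mood optative -eg → gizzasyobuyeg.
Attach number plural -i → gizzasyobuyegi.
Apply vowel harmony: gizzasyobuyegi → gizzasyobuyagu.
Nasal assimilation: no change.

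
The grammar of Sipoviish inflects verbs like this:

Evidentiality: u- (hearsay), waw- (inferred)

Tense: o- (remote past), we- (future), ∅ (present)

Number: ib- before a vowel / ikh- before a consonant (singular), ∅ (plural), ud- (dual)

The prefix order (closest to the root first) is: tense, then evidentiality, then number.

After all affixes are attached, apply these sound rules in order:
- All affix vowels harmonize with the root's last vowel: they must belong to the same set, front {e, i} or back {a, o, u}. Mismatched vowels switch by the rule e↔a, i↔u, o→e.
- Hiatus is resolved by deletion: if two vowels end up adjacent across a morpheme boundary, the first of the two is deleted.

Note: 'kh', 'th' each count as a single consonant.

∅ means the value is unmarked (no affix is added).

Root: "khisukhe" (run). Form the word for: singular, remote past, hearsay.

Attach tense remote past o- → okhisukhe.
Attach evidentiality hearsay u- → uokhisukhe.
Attach number singular ib- (before vowel 'u') → ibuokhisukhe.
Apply vowel harmony: ibuokhisukhe → ibiekhisukhe.
Apply vowel deletion: ibiekhisukhe → ibekhisukhe.

ibekhisukhe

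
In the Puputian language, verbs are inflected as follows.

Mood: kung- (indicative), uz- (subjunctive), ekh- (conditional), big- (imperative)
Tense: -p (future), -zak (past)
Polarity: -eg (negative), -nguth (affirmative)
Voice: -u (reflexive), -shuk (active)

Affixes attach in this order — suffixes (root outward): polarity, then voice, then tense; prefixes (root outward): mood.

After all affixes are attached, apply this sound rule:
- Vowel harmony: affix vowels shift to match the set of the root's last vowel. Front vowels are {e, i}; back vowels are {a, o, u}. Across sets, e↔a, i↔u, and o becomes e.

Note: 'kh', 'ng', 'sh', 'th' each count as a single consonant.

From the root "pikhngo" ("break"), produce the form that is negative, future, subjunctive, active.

Attach polarity negative -eg → pikhngoeg.
Attach voice active -shuk → pikhngoegshuk.
Attach tense future -p → pikhngoegshukp.
Attach mood subjunctive uz- → uzpikhngoegshukp.
Apply vowel harmony: uzpikhngoegshukp → uzpikhngoagshukp.

uzpikhngoagshukp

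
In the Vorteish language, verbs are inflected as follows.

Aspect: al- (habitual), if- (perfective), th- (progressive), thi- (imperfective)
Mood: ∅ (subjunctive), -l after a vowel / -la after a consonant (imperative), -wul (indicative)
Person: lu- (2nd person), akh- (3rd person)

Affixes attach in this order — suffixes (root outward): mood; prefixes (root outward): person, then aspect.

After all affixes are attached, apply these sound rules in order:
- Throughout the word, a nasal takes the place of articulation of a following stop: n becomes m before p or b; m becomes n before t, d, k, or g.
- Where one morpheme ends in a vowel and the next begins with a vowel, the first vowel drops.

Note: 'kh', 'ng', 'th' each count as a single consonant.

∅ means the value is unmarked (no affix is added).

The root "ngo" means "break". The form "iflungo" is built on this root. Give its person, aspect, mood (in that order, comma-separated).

2nd person, perfective, subjunctive

Segment: if-lu-ngo.
person: lu- → 2nd person.
aspect: if- → perfective.
mood: ∅ → subjunctive.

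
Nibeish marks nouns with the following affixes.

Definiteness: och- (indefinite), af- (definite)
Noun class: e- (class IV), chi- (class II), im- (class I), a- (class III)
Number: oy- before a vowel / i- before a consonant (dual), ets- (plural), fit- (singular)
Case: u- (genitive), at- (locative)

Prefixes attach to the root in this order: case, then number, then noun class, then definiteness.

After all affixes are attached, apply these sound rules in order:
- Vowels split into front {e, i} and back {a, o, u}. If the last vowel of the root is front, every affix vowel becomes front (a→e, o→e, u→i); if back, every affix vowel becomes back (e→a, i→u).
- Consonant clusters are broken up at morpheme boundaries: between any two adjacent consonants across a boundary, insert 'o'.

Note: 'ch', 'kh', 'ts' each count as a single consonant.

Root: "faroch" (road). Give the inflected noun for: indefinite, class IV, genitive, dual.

Attach case genitive u- → ufaroch.
Attach number dual oy- (before vowel 'u') → oyufaroch.
Attach noun class class IV e- → eoyufaroch.
Attach definiteness indefinite och- → ocheoyufaroch.
Apply vowel harmony: ocheoyufaroch → ochaoyufaroch.
Epenthesis: no change.

ochaoyufaroch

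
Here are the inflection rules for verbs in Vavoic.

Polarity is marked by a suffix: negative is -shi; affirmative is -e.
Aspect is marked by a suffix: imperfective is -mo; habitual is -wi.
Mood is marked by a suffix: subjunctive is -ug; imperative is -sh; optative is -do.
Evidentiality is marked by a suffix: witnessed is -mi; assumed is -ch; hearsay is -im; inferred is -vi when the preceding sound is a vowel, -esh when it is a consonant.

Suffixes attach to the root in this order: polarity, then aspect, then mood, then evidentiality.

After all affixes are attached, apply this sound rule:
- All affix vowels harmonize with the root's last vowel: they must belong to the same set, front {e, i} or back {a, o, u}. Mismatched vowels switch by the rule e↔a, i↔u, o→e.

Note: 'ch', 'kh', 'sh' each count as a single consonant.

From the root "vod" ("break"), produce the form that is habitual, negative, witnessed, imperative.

Attach polarity negative -shi → vodshi.
Attach aspect habitual -wi → vodshiwi.
Attach mood imperative -sh → vodshiwish.
Attach evidentiality witnessed -mi → vodshiwishmi.
Apply vowel harmony: vodshiwishmi → vodshuwushmu.

vodshuwushmu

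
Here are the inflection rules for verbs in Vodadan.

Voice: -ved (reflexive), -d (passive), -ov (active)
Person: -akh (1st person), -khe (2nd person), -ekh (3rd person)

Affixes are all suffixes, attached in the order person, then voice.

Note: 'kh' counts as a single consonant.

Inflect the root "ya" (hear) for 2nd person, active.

yakheov

Attach person 2nd person -khe → yakhe.
Attach voice active -ov → yakheov.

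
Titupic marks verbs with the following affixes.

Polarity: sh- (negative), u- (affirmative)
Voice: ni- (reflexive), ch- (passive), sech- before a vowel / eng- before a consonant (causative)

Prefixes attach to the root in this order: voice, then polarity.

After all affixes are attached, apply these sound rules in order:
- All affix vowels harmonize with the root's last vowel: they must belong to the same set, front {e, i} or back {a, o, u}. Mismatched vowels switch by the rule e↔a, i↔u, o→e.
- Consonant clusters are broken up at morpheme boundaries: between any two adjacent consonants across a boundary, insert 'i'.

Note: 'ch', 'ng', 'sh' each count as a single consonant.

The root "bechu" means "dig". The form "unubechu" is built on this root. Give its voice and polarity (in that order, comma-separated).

reflexive, affirmative

Segment: u-ni-bechu.
voice: ni- → reflexive.
polarity: u- → affirmative.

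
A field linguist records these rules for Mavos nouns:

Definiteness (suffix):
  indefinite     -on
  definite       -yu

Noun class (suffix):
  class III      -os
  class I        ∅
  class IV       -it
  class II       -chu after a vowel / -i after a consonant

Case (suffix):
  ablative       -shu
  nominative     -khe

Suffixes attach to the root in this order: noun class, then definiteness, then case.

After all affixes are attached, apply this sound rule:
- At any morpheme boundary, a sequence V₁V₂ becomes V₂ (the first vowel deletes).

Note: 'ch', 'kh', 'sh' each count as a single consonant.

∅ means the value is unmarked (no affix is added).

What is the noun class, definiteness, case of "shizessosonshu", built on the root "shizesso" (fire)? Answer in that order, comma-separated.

class III, indefinite, ablative

Segment: shizesso-os-on-shu.
noun class: -os → class III.
definiteness: -on → indefinite.
case: -shu → ablative.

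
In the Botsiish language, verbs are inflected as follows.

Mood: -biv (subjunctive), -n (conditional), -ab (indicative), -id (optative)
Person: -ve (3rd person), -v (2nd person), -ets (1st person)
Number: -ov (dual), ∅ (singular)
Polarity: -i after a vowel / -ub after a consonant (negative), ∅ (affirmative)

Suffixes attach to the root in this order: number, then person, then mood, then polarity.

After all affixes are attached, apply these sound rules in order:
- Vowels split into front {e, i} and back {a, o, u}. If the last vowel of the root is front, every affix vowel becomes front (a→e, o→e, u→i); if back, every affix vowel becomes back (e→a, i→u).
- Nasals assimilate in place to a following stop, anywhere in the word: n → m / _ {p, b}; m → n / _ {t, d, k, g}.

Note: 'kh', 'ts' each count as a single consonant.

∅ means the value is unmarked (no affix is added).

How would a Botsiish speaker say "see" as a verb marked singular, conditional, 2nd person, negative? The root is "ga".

gavnub

number = singular: zero marking, form stays ga.
Attach person 2nd person -v → gav.
Attach mood conditional -n → gavn.
Attach polarity negative -ub (after consonant 'n') → gavnub.
Vowel harmony: no change.
Nasal assimilation: no change.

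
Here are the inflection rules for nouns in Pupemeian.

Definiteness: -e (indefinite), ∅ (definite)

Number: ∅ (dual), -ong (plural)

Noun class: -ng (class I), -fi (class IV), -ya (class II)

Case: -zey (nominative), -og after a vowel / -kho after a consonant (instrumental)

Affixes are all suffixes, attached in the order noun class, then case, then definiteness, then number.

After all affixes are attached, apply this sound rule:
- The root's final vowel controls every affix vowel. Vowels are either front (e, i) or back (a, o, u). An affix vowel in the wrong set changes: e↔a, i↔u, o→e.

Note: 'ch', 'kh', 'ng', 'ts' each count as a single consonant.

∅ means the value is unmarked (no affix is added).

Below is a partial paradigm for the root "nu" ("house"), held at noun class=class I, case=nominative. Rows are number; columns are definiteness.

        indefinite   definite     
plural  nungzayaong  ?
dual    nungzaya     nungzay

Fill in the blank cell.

Attach noun class class I -ng → nung.
Attach case nominative -zey → nungzey.
definiteness = definite: zero marking, form stays nungzey.
Attach number plural -ong → nungzeyong.
Apply vowel harmony: nungzeyong → nungzayong.

nungzayong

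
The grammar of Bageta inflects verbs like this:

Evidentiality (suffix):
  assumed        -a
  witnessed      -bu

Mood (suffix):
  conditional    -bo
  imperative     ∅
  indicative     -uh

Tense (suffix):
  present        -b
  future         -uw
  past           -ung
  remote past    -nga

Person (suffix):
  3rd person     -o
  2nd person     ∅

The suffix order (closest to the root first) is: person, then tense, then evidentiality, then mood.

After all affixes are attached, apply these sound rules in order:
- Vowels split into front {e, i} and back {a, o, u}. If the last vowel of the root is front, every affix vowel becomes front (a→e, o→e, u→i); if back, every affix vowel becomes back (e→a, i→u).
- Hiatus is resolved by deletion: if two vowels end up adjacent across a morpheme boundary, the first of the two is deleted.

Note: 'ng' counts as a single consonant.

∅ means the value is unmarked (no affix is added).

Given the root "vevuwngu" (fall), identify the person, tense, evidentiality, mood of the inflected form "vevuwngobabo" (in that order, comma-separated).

3rd person, present, assumed, conditional

Segment: vevuwngu-o-b-a-bo.
person: -o → 3rd person.
tense: -b → present.
evidentiality: -a → assumed.
mood: -bo → conditional.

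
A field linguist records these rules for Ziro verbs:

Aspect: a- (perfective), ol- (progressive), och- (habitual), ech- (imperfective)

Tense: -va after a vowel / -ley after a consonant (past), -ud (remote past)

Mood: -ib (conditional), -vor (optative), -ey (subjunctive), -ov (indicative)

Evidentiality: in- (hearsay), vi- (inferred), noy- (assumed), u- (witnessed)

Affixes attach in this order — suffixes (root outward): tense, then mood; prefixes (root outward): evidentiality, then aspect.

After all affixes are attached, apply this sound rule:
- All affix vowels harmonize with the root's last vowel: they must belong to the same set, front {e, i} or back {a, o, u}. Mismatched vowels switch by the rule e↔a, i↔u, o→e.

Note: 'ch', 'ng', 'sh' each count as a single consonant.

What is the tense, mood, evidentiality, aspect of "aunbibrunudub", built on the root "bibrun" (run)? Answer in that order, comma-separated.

remote past, conditional, hearsay, perfective

Segment: a-in-bibrun-ud-ib.
tense: -ud → remote past.
mood: -ib → conditional.
evidentiality: in- → hearsay.
aspect: a- → perfective.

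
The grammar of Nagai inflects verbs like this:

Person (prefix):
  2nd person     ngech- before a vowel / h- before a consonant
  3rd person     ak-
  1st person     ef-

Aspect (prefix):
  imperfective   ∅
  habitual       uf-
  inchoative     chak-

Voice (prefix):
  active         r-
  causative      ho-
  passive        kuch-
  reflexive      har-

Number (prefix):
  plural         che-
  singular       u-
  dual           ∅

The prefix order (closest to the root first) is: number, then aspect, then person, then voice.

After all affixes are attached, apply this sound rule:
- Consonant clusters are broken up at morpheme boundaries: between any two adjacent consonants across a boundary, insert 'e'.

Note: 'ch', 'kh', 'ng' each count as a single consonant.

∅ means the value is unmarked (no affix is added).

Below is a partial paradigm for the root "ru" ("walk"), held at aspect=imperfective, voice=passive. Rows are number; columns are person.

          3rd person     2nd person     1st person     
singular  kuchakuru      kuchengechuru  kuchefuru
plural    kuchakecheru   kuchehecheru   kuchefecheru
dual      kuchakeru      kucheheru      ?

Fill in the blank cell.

number = dual: zero marking, form stays ru.
aspect = imperfective: zero marking, form stays ru.
Attach person 1st person ef- → efru.
Attach voice passive kuch- → kuchefru.
Apply epenthesis: kuchefru → kucheferu.

kucheferu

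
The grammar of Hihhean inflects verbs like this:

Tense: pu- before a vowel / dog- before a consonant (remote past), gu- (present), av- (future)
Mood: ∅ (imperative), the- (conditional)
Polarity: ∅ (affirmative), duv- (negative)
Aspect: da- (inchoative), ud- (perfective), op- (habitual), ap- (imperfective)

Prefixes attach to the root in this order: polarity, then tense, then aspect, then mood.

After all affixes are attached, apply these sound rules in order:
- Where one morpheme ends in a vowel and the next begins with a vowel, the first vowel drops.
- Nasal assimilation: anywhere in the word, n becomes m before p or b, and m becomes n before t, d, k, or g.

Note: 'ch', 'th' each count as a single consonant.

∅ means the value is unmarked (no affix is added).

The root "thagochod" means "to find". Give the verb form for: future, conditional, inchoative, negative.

thedavduvthagochod

Attach polarity negative duv- → duvthagochod.
Attach tense future av- → avduvthagochod.
Attach aspect inchoative da- → daavduvthagochod.
Attach mood conditional the- → thedaavduvthagochod.
Apply vowel deletion: thedaavduvthagochod → thedavduvthagochod.
Nasal assimilation: no change.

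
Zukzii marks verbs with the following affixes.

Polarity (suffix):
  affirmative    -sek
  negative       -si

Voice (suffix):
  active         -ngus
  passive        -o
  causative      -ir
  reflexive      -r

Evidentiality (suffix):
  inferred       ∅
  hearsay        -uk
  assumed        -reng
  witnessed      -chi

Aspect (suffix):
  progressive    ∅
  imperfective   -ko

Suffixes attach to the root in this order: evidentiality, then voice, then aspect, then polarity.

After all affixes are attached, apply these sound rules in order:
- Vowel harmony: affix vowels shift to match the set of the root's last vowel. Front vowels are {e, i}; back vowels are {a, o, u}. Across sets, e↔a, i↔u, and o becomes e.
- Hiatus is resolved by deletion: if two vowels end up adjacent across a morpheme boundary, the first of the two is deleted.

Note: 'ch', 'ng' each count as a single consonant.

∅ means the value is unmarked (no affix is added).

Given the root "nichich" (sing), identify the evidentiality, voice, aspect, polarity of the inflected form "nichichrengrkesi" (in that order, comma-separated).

assumed, reflexive, imperfective, negative

Segment: nichich-reng-r-ko-si.
evidentiality: -reng → assumed.
voice: -r → reflexive.
aspect: -ko → imperfective.
polarity: -si → negative.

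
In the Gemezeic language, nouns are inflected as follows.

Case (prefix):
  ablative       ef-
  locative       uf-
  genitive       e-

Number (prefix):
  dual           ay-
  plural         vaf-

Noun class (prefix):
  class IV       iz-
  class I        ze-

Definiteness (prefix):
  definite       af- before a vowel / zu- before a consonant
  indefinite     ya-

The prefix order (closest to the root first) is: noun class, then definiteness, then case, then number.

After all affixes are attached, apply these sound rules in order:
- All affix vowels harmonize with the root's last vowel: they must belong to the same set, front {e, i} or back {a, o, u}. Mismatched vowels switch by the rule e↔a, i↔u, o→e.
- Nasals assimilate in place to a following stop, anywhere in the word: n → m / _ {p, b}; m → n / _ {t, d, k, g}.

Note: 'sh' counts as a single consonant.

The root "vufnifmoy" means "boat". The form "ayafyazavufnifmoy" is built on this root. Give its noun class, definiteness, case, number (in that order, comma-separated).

class I, indefinite, ablative, dual

Segment: ay-ef-ya-ze-vufnifmoy.
noun class: ze- → class I.
definiteness: ya- → indefinite.
case: ef- → ablative.
number: ay- → dual.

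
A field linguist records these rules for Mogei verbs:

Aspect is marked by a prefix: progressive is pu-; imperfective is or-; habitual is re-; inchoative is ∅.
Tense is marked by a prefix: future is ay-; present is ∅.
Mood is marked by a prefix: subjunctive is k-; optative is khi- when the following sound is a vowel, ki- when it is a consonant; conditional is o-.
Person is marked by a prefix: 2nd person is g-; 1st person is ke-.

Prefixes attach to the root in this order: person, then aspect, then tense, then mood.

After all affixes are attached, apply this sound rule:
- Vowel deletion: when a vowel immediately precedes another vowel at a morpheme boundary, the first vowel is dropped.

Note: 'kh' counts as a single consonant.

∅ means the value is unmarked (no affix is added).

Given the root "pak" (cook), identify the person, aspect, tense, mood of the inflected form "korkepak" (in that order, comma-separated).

Segment: k-or-ke-pak.
person: ke- → 1st person.
aspect: or- → imperfective.
tense: ∅ → present.
mood: k- → subjunctive.

1st person, imperfective, present, subjunctive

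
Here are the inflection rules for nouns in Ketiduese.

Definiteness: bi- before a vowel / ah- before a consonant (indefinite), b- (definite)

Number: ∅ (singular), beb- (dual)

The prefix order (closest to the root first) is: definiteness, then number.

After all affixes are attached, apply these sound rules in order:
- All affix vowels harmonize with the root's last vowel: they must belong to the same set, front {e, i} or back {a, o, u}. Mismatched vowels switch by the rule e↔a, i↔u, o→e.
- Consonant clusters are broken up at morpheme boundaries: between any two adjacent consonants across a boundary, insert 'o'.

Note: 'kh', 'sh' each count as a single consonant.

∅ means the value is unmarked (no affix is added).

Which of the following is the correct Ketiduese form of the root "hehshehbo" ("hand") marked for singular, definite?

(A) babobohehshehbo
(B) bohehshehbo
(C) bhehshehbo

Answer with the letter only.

Attach definiteness definite b- → bhehshehbo.
number = singular: zero marking, form stays bhehshehbo.
Vowel harmony: no change.
Apply epenthesis: bhehshehbo → bohehshehbo.
So the correct form is bohehshehbo, option (B).
(C) bhehshehbo is wrong: it fails to apply the sound rule(s).
(A) babobohehshehbo is wrong: it uses dual instead of singular for number.

B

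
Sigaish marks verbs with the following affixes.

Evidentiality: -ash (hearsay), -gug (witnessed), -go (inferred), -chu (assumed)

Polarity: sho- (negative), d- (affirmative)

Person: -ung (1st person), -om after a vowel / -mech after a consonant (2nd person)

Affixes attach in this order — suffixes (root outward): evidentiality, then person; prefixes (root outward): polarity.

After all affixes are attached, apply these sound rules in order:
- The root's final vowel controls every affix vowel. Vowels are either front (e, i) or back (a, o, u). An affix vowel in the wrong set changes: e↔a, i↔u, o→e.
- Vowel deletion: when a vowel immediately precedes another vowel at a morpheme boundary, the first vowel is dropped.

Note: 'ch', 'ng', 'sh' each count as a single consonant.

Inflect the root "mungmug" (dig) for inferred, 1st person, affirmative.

Attach evidentiality inferred -go → mungmuggo.
Attach person 1st person -ung → mungmuggoung.
Attach polarity affirmative d- → dmungmuggoung.
Vowel harmony: no change.
Apply vowel deletion: dmungmuggoung → dmungmuggung.

dmungmuggung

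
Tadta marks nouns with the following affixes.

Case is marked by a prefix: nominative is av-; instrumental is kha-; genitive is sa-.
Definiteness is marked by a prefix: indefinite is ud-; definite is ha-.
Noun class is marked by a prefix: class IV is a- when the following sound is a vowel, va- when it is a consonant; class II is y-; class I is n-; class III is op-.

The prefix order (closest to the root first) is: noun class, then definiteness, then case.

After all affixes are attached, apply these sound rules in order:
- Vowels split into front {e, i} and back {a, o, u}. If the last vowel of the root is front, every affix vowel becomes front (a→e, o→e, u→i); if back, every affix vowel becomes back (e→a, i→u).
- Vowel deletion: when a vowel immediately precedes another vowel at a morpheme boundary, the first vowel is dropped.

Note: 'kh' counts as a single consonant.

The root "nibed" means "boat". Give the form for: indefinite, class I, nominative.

Attach noun class class I n- → nnibed.
Attach definiteness indefinite ud- → udnnibed.
Attach case nominative av- → avudnnibed.
Apply vowel harmony: avudnnibed → evidnnibed.
Vowel deletion: no change.

evidnnibed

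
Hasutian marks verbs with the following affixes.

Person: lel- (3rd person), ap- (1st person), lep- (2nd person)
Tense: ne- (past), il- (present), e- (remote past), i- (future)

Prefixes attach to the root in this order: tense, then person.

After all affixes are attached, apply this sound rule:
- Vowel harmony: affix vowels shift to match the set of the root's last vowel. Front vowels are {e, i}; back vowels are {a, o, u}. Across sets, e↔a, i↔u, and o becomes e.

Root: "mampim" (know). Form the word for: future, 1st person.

Attach tense future i- → imampim.
Attach person 1st person ap- → apimampim.
Apply vowel harmony: apimampim → epimampim.

epimampim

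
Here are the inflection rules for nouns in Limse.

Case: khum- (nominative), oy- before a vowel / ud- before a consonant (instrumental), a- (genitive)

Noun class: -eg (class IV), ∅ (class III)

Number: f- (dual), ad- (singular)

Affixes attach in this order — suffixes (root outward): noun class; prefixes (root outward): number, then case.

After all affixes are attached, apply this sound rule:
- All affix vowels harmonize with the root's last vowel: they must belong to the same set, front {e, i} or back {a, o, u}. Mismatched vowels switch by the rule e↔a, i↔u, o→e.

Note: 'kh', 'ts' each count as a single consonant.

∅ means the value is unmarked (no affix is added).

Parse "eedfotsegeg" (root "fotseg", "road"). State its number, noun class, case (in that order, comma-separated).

Segment: a-ad-fotseg-eg.
number: ad- → singular.
noun class: -eg → class IV.
case: a- → genitive.

singular, class IV, genitive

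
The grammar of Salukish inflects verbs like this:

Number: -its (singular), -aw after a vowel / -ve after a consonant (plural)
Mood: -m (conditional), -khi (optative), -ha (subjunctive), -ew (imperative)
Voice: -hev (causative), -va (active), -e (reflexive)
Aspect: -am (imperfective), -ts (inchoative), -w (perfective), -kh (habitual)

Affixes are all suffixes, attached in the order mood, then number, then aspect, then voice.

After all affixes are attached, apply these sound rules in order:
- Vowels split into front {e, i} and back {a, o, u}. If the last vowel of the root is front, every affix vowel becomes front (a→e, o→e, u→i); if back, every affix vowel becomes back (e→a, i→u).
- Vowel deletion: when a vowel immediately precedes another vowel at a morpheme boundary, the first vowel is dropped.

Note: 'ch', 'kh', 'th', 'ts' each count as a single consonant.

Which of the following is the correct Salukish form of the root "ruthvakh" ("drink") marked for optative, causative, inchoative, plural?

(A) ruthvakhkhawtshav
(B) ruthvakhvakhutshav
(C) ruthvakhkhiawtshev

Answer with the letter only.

Attach mood optative -khi → ruthvakhkhi.
Attach number plural -aw (after vowel 'i') → ruthvakhkhiaw.
Attach aspect inchoative -ts → ruthvakhkhiawts.
Attach voice causative -hev → ruthvakhkhiawtshev.
Apply vowel harmony: ruthvakhkhiawtshev → ruthvakhkhuawtshav.
Apply vowel deletion: ruthvakhkhuawtshav → ruthvakhkhawtshav.
So the correct form is ruthvakhkhawtshav, option (A).
(B) ruthvakhvakhutshav is wrong: it has the affixes in the wrong order.
(C) ruthvakhkhiawtshev is wrong: it fails to apply the sound rule(s).

A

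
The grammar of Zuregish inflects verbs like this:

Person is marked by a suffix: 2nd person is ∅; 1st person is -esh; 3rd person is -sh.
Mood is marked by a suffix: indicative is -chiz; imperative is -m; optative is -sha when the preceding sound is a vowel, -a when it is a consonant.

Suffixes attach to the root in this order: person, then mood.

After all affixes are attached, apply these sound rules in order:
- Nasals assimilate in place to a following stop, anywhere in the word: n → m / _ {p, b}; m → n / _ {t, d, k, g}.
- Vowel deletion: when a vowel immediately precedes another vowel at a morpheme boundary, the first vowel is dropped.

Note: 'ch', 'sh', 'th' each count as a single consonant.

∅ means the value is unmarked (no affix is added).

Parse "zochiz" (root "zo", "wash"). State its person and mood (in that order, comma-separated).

Segment: zo-chiz.
person: ∅ → 2nd person.
mood: -chiz → indicative.

2nd person, indicative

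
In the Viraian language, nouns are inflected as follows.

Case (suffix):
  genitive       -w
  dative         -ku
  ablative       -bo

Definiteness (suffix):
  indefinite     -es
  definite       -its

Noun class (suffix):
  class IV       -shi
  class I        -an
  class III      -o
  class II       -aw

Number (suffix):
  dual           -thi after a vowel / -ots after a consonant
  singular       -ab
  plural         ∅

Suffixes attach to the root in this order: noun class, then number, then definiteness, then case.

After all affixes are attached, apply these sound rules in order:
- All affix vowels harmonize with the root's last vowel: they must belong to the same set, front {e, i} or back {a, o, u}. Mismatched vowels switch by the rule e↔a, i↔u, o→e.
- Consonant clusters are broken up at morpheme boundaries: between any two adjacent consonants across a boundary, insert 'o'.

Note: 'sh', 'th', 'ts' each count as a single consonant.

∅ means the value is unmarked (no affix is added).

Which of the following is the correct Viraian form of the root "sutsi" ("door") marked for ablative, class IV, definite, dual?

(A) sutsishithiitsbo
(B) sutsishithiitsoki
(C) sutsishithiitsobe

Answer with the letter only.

C

Attach noun class class IV -shi → sutsishi.
Attach number dual -thi (after vowel 'i') → sutsishithi.
Attach definiteness definite -its → sutsishithiits.
Attach case ablative -bo → sutsishithiitsbo.
Apply vowel harmony: sutsishithiitsbo → sutsishithiitsbe.
Apply epenthesis: sutsishithiitsbe → sutsishithiitsobe.
So the correct form is sutsishithiitsobe, option (C).
(A) sutsishithiitsbo is wrong: it fails to apply the sound rule(s).
(B) sutsishithiitsoki is wrong: it uses dative instead of ablative for case.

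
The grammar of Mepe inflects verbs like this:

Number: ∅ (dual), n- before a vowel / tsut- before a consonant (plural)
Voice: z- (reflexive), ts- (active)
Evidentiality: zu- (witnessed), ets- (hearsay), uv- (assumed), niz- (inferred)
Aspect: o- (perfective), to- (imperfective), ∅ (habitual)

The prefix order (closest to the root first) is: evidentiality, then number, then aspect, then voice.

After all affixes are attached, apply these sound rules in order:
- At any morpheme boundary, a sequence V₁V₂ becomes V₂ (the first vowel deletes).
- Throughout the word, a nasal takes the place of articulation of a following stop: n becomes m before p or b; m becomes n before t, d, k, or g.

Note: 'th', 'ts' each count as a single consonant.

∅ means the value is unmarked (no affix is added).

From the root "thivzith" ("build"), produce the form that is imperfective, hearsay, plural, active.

Attach evidentiality hearsay ets- → etsthivzith.
Attach number plural n- (before vowel 'e') → netsthivzith.
Attach aspect imperfective to- → tonetsthivzith.
Attach voice active ts- → tstonetsthivzith.
Vowel deletion: no change.
Nasal assimilation: no change.

tstonetsthivzith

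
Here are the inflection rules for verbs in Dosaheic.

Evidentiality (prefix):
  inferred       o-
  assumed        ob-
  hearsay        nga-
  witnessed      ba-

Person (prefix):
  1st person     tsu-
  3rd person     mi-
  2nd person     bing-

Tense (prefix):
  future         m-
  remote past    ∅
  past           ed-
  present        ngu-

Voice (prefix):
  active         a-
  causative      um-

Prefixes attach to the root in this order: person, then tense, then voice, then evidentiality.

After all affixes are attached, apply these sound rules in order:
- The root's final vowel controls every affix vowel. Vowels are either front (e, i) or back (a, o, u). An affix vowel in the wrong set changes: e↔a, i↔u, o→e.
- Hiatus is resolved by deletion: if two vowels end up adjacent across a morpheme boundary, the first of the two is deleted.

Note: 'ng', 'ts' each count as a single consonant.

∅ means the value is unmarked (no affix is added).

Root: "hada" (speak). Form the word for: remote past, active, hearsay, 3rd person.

ngamuhada

Attach person 3rd person mi- → mihada.
tense = remote past: zero marking, form stays mihada.
Attach voice active a- → amihada.
Attach evidentiality hearsay nga- → ngaamihada.
Apply vowel harmony: ngaamihada → ngaamuhada.
Apply vowel deletion: ngaamuhada → ngamuhada.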